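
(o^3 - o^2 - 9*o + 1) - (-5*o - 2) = o^3 - o^2 - 4*o + 3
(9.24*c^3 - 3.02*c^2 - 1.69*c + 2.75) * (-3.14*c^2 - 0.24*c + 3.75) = -29.0136*c^5 + 7.2652*c^4 + 40.6814*c^3 - 19.5544*c^2 - 6.9975*c + 10.3125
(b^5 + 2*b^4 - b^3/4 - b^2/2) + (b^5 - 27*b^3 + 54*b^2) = 2*b^5 + 2*b^4 - 109*b^3/4 + 107*b^2/2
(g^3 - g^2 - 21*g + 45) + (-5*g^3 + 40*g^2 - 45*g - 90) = -4*g^3 + 39*g^2 - 66*g - 45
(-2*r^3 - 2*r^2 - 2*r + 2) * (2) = -4*r^3 - 4*r^2 - 4*r + 4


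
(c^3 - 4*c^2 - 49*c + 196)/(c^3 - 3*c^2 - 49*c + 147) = (c - 4)/(c - 3)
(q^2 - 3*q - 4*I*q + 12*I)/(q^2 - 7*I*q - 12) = (q - 3)/(q - 3*I)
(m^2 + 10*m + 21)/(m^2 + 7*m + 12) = (m + 7)/(m + 4)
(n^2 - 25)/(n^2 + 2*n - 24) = (n^2 - 25)/(n^2 + 2*n - 24)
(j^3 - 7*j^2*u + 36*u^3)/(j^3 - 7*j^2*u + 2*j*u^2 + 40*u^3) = (j^2 - 9*j*u + 18*u^2)/(j^2 - 9*j*u + 20*u^2)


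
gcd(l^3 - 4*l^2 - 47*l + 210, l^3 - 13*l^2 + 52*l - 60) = l^2 - 11*l + 30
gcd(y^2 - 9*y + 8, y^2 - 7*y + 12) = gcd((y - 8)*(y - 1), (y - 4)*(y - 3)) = 1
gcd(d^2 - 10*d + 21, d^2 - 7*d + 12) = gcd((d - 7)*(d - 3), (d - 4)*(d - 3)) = d - 3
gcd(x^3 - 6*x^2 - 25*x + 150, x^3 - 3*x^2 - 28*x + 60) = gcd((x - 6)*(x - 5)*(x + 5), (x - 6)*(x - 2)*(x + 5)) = x^2 - x - 30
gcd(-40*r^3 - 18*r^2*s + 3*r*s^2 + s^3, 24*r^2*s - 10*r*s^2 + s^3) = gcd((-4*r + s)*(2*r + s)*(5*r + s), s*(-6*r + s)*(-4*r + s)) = 4*r - s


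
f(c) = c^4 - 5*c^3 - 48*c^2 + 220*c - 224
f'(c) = 4*c^3 - 15*c^2 - 96*c + 220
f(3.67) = -128.85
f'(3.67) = -136.63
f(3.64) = -124.77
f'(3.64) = -135.27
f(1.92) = -0.35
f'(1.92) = 8.70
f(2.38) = -7.61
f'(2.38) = -39.52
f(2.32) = -5.42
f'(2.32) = -33.51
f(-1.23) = -555.63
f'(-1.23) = 307.94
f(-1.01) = -488.97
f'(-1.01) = 297.54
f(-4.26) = -1316.41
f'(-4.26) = 47.51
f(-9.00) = 4114.00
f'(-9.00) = -3047.00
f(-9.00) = 4114.00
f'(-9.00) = -3047.00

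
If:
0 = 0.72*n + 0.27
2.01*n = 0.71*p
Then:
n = -0.38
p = -1.06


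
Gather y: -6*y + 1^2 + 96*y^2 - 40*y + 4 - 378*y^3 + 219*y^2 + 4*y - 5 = -378*y^3 + 315*y^2 - 42*y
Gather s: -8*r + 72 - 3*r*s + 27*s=-8*r + s*(27 - 3*r) + 72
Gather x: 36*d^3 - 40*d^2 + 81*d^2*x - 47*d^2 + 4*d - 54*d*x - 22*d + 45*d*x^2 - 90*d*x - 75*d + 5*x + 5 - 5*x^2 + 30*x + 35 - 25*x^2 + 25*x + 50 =36*d^3 - 87*d^2 - 93*d + x^2*(45*d - 30) + x*(81*d^2 - 144*d + 60) + 90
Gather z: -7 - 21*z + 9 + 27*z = 6*z + 2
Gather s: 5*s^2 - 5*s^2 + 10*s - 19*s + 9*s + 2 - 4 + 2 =0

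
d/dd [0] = 0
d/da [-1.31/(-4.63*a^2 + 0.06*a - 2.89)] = (0.0786 - 12.1306*a)/(4.63*a^2 - 0.06*a + 2.89)^2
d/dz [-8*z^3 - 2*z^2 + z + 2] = -24*z^2 - 4*z + 1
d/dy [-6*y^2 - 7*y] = -12*y - 7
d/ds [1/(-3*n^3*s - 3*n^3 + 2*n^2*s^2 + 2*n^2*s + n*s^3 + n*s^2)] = (3*n^2 - 4*n*s - 2*n - 3*s^2 - 2*s)/(n*(-3*n^2*s - 3*n^2 + 2*n*s^2 + 2*n*s + s^3 + s^2)^2)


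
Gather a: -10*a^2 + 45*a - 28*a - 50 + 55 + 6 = -10*a^2 + 17*a + 11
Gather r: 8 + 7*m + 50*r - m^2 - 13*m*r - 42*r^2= -m^2 + 7*m - 42*r^2 + r*(50 - 13*m) + 8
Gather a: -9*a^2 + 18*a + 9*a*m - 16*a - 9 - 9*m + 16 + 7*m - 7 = -9*a^2 + a*(9*m + 2) - 2*m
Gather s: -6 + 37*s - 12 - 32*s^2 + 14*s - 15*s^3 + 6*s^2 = -15*s^3 - 26*s^2 + 51*s - 18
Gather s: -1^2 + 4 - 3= 0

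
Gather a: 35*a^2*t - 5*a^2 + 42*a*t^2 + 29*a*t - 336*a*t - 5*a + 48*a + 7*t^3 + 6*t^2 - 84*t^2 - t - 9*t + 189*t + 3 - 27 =a^2*(35*t - 5) + a*(42*t^2 - 307*t + 43) + 7*t^3 - 78*t^2 + 179*t - 24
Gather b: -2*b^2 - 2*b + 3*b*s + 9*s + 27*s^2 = -2*b^2 + b*(3*s - 2) + 27*s^2 + 9*s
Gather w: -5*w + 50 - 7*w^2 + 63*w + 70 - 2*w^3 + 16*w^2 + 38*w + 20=-2*w^3 + 9*w^2 + 96*w + 140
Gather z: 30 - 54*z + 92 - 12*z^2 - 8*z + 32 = -12*z^2 - 62*z + 154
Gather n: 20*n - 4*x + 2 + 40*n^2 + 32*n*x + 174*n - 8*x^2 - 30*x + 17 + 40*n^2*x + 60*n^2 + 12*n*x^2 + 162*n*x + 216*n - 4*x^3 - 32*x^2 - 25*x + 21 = n^2*(40*x + 100) + n*(12*x^2 + 194*x + 410) - 4*x^3 - 40*x^2 - 59*x + 40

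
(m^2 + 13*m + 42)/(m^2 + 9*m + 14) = (m + 6)/(m + 2)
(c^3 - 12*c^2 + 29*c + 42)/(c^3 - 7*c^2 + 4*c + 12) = (c - 7)/(c - 2)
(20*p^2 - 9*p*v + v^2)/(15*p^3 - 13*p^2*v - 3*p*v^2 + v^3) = (4*p - v)/(3*p^2 - 2*p*v - v^2)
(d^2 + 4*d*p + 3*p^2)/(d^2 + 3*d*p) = (d + p)/d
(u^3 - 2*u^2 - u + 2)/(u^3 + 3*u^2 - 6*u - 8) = (u - 1)/(u + 4)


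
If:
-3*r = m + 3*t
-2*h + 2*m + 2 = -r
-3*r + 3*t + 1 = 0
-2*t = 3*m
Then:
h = 115/96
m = 1/8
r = 7/48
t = -3/16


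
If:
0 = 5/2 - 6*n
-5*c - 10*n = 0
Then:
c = -5/6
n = 5/12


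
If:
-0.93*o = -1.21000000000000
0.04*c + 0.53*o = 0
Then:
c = -17.24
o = 1.30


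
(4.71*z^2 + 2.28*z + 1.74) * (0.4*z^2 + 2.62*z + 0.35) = 1.884*z^4 + 13.2522*z^3 + 8.3181*z^2 + 5.3568*z + 0.609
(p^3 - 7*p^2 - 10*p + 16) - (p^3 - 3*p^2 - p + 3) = -4*p^2 - 9*p + 13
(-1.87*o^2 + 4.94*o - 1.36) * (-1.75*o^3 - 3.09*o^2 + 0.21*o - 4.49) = 3.2725*o^5 - 2.8667*o^4 - 13.2773*o^3 + 13.6361*o^2 - 22.4662*o + 6.1064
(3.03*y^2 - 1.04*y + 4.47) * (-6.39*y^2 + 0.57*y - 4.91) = -19.3617*y^4 + 8.3727*y^3 - 44.0334*y^2 + 7.6543*y - 21.9477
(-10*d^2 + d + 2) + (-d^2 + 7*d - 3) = -11*d^2 + 8*d - 1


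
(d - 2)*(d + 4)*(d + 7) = d^3 + 9*d^2 + 6*d - 56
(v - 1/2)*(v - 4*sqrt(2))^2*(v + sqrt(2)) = v^4 - 7*sqrt(2)*v^3 - v^3/2 + 7*sqrt(2)*v^2/2 + 16*v^2 - 8*v + 32*sqrt(2)*v - 16*sqrt(2)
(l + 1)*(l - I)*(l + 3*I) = l^3 + l^2 + 2*I*l^2 + 3*l + 2*I*l + 3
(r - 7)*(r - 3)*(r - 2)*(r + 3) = r^4 - 9*r^3 + 5*r^2 + 81*r - 126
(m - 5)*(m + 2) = m^2 - 3*m - 10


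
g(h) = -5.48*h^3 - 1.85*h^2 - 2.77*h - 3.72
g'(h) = -16.44*h^2 - 3.7*h - 2.77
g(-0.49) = -2.16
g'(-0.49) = -4.90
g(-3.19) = 164.18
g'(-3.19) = -158.26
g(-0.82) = 0.33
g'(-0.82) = -10.79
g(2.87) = -156.45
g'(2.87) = -148.80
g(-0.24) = -3.09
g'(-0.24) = -2.83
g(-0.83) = 0.44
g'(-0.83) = -11.02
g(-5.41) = 824.83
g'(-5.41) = -463.92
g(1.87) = -51.20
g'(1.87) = -67.18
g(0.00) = -3.72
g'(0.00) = -2.77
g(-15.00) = 18116.58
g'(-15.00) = -3646.27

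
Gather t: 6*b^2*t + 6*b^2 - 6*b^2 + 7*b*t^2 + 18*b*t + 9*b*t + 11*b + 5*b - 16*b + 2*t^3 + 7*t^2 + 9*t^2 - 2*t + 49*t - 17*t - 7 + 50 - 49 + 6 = 2*t^3 + t^2*(7*b + 16) + t*(6*b^2 + 27*b + 30)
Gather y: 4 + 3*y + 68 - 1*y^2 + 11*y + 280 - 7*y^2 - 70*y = -8*y^2 - 56*y + 352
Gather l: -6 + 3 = -3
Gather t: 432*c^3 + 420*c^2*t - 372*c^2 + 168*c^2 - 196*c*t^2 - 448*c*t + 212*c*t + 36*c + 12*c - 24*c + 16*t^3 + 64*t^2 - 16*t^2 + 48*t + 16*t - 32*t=432*c^3 - 204*c^2 + 24*c + 16*t^3 + t^2*(48 - 196*c) + t*(420*c^2 - 236*c + 32)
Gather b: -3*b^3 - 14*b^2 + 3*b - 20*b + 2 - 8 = -3*b^3 - 14*b^2 - 17*b - 6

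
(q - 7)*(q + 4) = q^2 - 3*q - 28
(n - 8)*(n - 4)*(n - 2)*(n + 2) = n^4 - 12*n^3 + 28*n^2 + 48*n - 128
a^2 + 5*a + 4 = (a + 1)*(a + 4)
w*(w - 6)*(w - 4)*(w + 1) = w^4 - 9*w^3 + 14*w^2 + 24*w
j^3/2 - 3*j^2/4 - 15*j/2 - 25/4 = (j/2 + 1/2)*(j - 5)*(j + 5/2)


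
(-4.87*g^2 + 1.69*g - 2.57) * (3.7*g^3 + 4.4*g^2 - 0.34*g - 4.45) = -18.019*g^5 - 15.175*g^4 - 0.4172*g^3 + 9.7889*g^2 - 6.6467*g + 11.4365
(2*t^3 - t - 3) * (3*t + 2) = 6*t^4 + 4*t^3 - 3*t^2 - 11*t - 6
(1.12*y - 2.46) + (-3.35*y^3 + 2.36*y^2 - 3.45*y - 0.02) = -3.35*y^3 + 2.36*y^2 - 2.33*y - 2.48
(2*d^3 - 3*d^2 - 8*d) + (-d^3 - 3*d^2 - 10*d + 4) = d^3 - 6*d^2 - 18*d + 4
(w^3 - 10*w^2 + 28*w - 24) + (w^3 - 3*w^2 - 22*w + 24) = 2*w^3 - 13*w^2 + 6*w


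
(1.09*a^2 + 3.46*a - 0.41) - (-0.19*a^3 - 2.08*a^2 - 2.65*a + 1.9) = 0.19*a^3 + 3.17*a^2 + 6.11*a - 2.31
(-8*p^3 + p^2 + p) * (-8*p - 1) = 64*p^4 - 9*p^2 - p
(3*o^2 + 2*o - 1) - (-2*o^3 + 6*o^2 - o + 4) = 2*o^3 - 3*o^2 + 3*o - 5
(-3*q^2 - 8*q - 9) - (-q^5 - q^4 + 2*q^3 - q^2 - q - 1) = q^5 + q^4 - 2*q^3 - 2*q^2 - 7*q - 8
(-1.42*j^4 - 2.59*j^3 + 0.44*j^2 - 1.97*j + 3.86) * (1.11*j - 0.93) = -1.5762*j^5 - 1.5543*j^4 + 2.8971*j^3 - 2.5959*j^2 + 6.1167*j - 3.5898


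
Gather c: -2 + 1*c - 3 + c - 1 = 2*c - 6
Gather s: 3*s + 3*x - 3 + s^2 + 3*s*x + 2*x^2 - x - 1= s^2 + s*(3*x + 3) + 2*x^2 + 2*x - 4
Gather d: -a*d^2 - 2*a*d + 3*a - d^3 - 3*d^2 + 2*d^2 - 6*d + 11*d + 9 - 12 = 3*a - d^3 + d^2*(-a - 1) + d*(5 - 2*a) - 3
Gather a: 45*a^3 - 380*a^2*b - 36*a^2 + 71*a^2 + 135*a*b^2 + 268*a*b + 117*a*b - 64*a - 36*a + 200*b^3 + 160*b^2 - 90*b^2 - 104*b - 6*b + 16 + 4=45*a^3 + a^2*(35 - 380*b) + a*(135*b^2 + 385*b - 100) + 200*b^3 + 70*b^2 - 110*b + 20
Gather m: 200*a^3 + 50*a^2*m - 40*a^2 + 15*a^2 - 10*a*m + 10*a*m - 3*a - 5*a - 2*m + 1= 200*a^3 - 25*a^2 - 8*a + m*(50*a^2 - 2) + 1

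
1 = 1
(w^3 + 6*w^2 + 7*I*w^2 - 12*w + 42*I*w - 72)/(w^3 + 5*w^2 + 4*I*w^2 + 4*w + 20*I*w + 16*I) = (w^2 + 3*w*(2 + I) + 18*I)/(w^2 + 5*w + 4)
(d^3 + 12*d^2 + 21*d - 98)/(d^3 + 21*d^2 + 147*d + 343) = (d - 2)/(d + 7)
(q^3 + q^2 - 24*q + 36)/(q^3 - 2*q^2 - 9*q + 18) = (q + 6)/(q + 3)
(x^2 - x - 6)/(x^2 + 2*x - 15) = (x + 2)/(x + 5)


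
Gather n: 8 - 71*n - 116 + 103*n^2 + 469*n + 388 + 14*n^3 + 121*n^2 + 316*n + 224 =14*n^3 + 224*n^2 + 714*n + 504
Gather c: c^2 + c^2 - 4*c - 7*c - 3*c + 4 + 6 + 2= 2*c^2 - 14*c + 12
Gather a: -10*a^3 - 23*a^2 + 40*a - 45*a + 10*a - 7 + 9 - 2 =-10*a^3 - 23*a^2 + 5*a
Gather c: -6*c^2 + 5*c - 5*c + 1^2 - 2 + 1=-6*c^2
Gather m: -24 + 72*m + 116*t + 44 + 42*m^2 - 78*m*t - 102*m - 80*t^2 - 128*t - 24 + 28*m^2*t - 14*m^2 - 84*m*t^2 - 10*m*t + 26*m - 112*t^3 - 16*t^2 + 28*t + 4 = m^2*(28*t + 28) + m*(-84*t^2 - 88*t - 4) - 112*t^3 - 96*t^2 + 16*t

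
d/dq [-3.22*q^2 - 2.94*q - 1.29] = -6.44*q - 2.94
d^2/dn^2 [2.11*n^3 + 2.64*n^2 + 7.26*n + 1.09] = 12.66*n + 5.28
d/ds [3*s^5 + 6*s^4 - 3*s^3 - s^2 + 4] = s*(15*s^3 + 24*s^2 - 9*s - 2)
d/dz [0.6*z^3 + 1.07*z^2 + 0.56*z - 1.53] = 1.8*z^2 + 2.14*z + 0.56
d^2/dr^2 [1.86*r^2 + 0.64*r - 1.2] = 3.72000000000000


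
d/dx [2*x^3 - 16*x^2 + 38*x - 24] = 6*x^2 - 32*x + 38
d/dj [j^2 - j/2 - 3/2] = 2*j - 1/2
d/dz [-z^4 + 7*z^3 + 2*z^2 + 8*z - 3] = -4*z^3 + 21*z^2 + 4*z + 8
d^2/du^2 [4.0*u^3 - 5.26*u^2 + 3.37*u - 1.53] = 24.0*u - 10.52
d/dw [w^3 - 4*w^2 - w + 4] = 3*w^2 - 8*w - 1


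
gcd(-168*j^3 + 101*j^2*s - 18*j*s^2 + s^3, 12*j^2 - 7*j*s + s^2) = -3*j + s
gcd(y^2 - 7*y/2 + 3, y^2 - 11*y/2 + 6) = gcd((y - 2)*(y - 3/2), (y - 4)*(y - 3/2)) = y - 3/2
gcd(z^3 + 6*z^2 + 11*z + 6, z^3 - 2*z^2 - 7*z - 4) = z + 1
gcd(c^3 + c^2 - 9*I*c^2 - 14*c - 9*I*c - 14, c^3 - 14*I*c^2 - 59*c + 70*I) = c^2 - 9*I*c - 14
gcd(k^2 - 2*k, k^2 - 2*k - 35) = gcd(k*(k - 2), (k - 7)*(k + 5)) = 1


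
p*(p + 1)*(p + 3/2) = p^3 + 5*p^2/2 + 3*p/2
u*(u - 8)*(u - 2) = u^3 - 10*u^2 + 16*u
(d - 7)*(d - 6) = d^2 - 13*d + 42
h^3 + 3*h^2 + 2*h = h*(h + 1)*(h + 2)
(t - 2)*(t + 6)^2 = t^3 + 10*t^2 + 12*t - 72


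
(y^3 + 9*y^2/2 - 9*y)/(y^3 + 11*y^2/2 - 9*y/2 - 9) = y/(y + 1)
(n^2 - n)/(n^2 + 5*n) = (n - 1)/(n + 5)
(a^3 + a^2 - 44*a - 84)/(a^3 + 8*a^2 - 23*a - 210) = (a^2 - 5*a - 14)/(a^2 + 2*a - 35)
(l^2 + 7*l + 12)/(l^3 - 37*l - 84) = 1/(l - 7)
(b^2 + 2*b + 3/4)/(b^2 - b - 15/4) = (2*b + 1)/(2*b - 5)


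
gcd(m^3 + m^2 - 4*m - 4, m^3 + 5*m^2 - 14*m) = m - 2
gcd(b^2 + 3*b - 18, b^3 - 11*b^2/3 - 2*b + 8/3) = 1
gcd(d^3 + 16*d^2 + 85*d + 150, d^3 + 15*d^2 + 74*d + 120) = d^2 + 11*d + 30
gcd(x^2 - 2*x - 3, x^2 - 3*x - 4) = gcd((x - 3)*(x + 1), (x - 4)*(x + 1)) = x + 1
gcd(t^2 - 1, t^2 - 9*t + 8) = t - 1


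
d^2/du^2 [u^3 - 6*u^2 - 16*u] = 6*u - 12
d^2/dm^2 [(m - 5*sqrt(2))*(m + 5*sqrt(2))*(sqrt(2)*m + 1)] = 6*sqrt(2)*m + 2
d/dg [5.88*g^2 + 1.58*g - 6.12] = 11.76*g + 1.58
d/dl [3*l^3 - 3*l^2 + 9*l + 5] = 9*l^2 - 6*l + 9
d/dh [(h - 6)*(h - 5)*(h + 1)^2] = 4*h^3 - 27*h^2 + 18*h + 49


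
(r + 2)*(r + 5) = r^2 + 7*r + 10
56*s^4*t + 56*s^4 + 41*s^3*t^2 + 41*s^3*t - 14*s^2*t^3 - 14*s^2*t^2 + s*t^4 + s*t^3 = (-8*s + t)*(-7*s + t)*(s + t)*(s*t + s)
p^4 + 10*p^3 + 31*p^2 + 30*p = p*(p + 2)*(p + 3)*(p + 5)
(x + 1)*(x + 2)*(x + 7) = x^3 + 10*x^2 + 23*x + 14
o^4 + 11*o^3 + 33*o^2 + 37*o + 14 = (o + 1)^2*(o + 2)*(o + 7)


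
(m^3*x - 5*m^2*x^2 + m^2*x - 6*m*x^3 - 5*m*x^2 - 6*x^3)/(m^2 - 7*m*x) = x*(m^3 - 5*m^2*x + m^2 - 6*m*x^2 - 5*m*x - 6*x^2)/(m*(m - 7*x))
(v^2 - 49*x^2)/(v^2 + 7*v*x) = (v - 7*x)/v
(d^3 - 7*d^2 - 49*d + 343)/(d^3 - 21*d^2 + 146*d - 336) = (d^2 - 49)/(d^2 - 14*d + 48)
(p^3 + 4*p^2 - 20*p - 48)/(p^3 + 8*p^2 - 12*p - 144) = (p + 2)/(p + 6)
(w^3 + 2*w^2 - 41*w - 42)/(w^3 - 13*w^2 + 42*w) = (w^2 + 8*w + 7)/(w*(w - 7))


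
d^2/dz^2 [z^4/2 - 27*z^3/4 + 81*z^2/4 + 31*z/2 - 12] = 6*z^2 - 81*z/2 + 81/2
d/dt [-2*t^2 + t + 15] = 1 - 4*t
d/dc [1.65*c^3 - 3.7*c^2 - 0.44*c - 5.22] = 4.95*c^2 - 7.4*c - 0.44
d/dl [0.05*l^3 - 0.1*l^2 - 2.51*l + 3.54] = 0.15*l^2 - 0.2*l - 2.51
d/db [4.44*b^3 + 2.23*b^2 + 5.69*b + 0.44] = 13.32*b^2 + 4.46*b + 5.69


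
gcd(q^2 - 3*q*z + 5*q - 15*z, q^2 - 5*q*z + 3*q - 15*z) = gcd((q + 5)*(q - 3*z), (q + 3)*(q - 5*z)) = 1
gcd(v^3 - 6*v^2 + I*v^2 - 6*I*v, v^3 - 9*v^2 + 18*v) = v^2 - 6*v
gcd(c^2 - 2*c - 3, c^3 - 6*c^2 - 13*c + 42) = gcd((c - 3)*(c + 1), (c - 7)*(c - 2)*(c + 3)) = 1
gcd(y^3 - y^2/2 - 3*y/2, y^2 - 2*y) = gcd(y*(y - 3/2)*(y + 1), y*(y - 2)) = y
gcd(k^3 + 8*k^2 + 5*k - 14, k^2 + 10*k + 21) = k + 7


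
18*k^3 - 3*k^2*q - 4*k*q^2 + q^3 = (-3*k + q)^2*(2*k + q)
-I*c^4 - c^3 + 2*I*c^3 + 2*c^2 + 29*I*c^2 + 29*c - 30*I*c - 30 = (c - 6)*(c + 5)*(c - I)*(-I*c + I)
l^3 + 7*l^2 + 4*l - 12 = (l - 1)*(l + 2)*(l + 6)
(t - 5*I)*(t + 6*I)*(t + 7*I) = t^3 + 8*I*t^2 + 23*t + 210*I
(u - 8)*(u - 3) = u^2 - 11*u + 24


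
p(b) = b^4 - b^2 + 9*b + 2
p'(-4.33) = -307.07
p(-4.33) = 295.80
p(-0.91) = -6.33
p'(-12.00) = -6879.00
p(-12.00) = 20486.00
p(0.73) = 8.32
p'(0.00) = 9.00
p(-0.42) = -1.93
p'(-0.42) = 9.54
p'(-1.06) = 6.36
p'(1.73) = 26.25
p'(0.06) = 8.88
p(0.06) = 2.54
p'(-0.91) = 7.81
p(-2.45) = 9.98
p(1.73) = 23.53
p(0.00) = 2.00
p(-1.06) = -7.40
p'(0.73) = 9.10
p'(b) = 4*b^3 - 2*b + 9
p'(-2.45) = -44.92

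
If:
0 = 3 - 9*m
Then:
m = 1/3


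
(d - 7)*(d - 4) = d^2 - 11*d + 28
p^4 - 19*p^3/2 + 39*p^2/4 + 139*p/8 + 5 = (p - 8)*(p - 5/2)*(p + 1/2)^2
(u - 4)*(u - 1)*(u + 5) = u^3 - 21*u + 20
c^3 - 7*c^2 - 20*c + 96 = (c - 8)*(c - 3)*(c + 4)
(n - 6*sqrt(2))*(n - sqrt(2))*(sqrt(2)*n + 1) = sqrt(2)*n^3 - 13*n^2 + 5*sqrt(2)*n + 12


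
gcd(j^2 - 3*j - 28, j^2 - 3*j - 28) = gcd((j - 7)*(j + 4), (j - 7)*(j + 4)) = j^2 - 3*j - 28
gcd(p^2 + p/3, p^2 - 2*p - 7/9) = p + 1/3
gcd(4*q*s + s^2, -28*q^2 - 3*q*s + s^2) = 4*q + s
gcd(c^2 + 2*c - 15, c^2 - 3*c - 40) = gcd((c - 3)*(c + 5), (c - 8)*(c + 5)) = c + 5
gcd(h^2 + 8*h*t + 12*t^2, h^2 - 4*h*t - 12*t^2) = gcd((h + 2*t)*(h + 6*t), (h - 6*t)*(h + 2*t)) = h + 2*t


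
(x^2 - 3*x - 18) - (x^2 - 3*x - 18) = 0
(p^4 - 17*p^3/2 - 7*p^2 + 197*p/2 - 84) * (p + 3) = p^5 - 11*p^4/2 - 65*p^3/2 + 155*p^2/2 + 423*p/2 - 252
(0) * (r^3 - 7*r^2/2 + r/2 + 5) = 0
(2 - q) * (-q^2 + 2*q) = q^3 - 4*q^2 + 4*q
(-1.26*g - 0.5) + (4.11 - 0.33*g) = 3.61 - 1.59*g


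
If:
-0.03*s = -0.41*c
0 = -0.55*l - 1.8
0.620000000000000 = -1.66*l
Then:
No Solution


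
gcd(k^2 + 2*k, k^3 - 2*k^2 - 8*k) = k^2 + 2*k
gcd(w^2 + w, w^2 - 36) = 1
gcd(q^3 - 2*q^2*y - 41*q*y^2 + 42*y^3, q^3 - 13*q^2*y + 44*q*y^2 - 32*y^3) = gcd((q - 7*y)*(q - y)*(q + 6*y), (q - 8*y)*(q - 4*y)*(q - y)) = -q + y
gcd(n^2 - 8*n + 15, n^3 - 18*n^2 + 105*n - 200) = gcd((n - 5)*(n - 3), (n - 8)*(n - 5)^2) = n - 5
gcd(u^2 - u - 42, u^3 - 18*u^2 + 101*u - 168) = u - 7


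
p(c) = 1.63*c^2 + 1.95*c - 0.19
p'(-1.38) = -2.55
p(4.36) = 39.30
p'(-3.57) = -9.69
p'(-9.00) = -27.39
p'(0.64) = 4.04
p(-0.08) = -0.34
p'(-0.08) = 1.69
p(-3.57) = 13.62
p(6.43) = 79.74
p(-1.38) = 0.22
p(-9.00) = 114.29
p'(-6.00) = -17.61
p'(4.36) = 16.16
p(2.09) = 11.01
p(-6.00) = 46.79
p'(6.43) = 22.91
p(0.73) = 2.10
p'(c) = 3.26*c + 1.95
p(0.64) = 1.73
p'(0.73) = 4.33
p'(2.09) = 8.76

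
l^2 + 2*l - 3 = (l - 1)*(l + 3)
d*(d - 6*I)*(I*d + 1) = I*d^3 + 7*d^2 - 6*I*d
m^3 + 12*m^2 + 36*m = m*(m + 6)^2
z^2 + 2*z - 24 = (z - 4)*(z + 6)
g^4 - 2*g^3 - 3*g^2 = g^2*(g - 3)*(g + 1)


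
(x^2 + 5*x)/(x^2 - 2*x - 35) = x/(x - 7)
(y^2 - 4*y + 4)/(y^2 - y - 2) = (y - 2)/(y + 1)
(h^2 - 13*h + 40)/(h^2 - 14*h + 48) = (h - 5)/(h - 6)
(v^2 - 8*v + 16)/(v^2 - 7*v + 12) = (v - 4)/(v - 3)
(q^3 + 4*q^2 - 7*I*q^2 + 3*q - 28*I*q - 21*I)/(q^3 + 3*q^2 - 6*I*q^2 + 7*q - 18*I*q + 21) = (q + 1)/(q + I)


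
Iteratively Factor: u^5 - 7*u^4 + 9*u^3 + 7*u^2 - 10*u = (u - 5)*(u^4 - 2*u^3 - u^2 + 2*u) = (u - 5)*(u + 1)*(u^3 - 3*u^2 + 2*u) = u*(u - 5)*(u + 1)*(u^2 - 3*u + 2) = u*(u - 5)*(u - 1)*(u + 1)*(u - 2)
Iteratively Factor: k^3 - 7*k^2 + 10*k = (k)*(k^2 - 7*k + 10) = k*(k - 2)*(k - 5)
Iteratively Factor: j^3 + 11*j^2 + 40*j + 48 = (j + 4)*(j^2 + 7*j + 12) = (j + 4)^2*(j + 3)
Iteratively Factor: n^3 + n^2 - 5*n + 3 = (n - 1)*(n^2 + 2*n - 3) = (n - 1)^2*(n + 3)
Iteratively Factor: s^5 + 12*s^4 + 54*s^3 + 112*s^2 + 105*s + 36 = (s + 1)*(s^4 + 11*s^3 + 43*s^2 + 69*s + 36) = (s + 1)*(s + 4)*(s^3 + 7*s^2 + 15*s + 9) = (s + 1)*(s + 3)*(s + 4)*(s^2 + 4*s + 3) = (s + 1)*(s + 3)^2*(s + 4)*(s + 1)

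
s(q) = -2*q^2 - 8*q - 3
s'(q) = -4*q - 8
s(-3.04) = 2.84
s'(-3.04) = 4.16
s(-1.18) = 3.66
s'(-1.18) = -3.28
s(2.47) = -34.96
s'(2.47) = -17.88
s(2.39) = -33.54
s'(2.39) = -17.56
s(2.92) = -43.41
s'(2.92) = -19.68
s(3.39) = -53.10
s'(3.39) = -21.56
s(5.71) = -113.89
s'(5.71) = -30.84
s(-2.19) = 4.93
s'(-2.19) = 0.76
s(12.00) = -387.00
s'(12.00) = -56.00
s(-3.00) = 3.00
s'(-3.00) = 4.00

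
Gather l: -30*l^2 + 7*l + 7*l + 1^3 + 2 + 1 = -30*l^2 + 14*l + 4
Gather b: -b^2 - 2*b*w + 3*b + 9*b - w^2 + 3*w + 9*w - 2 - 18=-b^2 + b*(12 - 2*w) - w^2 + 12*w - 20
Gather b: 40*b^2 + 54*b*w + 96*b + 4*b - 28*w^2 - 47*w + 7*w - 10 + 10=40*b^2 + b*(54*w + 100) - 28*w^2 - 40*w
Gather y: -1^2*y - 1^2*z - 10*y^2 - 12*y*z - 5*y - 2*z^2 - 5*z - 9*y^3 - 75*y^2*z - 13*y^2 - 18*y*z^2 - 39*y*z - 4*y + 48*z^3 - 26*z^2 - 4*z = -9*y^3 + y^2*(-75*z - 23) + y*(-18*z^2 - 51*z - 10) + 48*z^3 - 28*z^2 - 10*z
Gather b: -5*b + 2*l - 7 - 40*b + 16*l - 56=-45*b + 18*l - 63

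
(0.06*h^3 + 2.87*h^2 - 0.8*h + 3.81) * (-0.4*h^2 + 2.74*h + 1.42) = -0.024*h^5 - 0.9836*h^4 + 8.269*h^3 + 0.3594*h^2 + 9.3034*h + 5.4102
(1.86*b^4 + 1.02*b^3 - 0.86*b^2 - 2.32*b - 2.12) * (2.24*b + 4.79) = 4.1664*b^5 + 11.1942*b^4 + 2.9594*b^3 - 9.3162*b^2 - 15.8616*b - 10.1548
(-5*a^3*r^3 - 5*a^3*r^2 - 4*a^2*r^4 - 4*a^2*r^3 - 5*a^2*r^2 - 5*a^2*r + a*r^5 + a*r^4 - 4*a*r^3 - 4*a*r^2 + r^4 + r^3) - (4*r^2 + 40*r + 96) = -5*a^3*r^3 - 5*a^3*r^2 - 4*a^2*r^4 - 4*a^2*r^3 - 5*a^2*r^2 - 5*a^2*r + a*r^5 + a*r^4 - 4*a*r^3 - 4*a*r^2 + r^4 + r^3 - 4*r^2 - 40*r - 96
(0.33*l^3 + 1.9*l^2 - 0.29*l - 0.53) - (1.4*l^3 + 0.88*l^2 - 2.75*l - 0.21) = -1.07*l^3 + 1.02*l^2 + 2.46*l - 0.32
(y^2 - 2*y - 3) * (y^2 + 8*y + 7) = y^4 + 6*y^3 - 12*y^2 - 38*y - 21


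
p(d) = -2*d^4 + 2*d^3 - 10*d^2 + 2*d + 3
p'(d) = -8*d^3 + 6*d^2 - 20*d + 2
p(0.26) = 2.87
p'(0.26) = -2.94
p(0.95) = -4.04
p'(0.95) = -18.44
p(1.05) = -6.04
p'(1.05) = -21.65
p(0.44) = 2.04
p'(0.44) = -6.32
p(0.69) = -0.18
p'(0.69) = -11.57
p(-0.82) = -7.37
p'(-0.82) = 26.85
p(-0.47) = -0.45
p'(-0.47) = 13.56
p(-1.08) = -16.06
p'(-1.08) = 40.68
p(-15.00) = -110277.00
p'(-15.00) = 28652.00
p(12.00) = -39429.00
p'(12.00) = -13198.00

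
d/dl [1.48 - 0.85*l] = -0.850000000000000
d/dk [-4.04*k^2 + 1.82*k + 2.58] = 1.82 - 8.08*k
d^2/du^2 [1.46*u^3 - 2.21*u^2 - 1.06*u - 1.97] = 8.76*u - 4.42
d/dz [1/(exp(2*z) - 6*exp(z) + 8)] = 2*(3 - exp(z))*exp(z)/(exp(2*z) - 6*exp(z) + 8)^2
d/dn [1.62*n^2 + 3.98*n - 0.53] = 3.24*n + 3.98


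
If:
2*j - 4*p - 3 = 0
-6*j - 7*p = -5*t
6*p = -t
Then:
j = 111/98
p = -9/49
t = 54/49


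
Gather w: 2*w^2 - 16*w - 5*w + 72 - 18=2*w^2 - 21*w + 54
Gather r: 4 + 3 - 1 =6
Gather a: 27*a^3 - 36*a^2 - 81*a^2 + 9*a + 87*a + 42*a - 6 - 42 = 27*a^3 - 117*a^2 + 138*a - 48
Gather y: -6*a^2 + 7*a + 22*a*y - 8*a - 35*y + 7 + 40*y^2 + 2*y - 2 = -6*a^2 - a + 40*y^2 + y*(22*a - 33) + 5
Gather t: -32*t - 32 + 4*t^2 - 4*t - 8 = 4*t^2 - 36*t - 40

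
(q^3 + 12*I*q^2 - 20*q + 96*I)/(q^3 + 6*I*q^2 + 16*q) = (q + 6*I)/q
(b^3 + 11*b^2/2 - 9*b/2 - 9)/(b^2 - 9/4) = 2*(b^2 + 7*b + 6)/(2*b + 3)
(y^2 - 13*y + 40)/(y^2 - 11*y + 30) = (y - 8)/(y - 6)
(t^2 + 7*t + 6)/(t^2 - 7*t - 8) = (t + 6)/(t - 8)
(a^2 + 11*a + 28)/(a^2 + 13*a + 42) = (a + 4)/(a + 6)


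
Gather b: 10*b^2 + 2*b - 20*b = 10*b^2 - 18*b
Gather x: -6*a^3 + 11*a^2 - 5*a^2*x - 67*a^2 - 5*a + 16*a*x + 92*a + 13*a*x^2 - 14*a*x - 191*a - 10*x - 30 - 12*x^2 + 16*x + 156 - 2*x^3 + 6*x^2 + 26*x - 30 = -6*a^3 - 56*a^2 - 104*a - 2*x^3 + x^2*(13*a - 6) + x*(-5*a^2 + 2*a + 32) + 96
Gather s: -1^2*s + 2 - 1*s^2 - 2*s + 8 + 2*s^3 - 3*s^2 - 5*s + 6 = 2*s^3 - 4*s^2 - 8*s + 16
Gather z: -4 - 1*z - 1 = -z - 5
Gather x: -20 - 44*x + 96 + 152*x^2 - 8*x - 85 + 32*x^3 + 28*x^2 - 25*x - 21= 32*x^3 + 180*x^2 - 77*x - 30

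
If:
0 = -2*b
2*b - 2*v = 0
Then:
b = 0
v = 0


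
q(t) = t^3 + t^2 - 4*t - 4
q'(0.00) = -4.00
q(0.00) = -4.00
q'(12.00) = 452.00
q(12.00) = 1820.00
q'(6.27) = 126.48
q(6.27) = 256.72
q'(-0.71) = -3.91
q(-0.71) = -1.01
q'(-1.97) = 3.70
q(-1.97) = 0.12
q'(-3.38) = 23.51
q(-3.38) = -17.67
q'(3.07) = 30.41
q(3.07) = 22.08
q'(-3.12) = 18.96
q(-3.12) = -12.16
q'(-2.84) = 14.52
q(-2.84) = -7.48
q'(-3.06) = 17.97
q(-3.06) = -11.05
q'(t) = 3*t^2 + 2*t - 4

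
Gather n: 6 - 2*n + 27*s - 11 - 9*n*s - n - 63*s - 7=n*(-9*s - 3) - 36*s - 12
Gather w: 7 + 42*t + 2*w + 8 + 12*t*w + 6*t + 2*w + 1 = 48*t + w*(12*t + 4) + 16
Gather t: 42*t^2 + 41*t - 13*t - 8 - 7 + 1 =42*t^2 + 28*t - 14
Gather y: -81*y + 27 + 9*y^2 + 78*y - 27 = 9*y^2 - 3*y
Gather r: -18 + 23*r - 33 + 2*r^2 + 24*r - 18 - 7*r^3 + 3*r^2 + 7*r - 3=-7*r^3 + 5*r^2 + 54*r - 72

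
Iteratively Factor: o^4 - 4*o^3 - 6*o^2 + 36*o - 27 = (o - 3)*(o^3 - o^2 - 9*o + 9) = (o - 3)*(o + 3)*(o^2 - 4*o + 3) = (o - 3)^2*(o + 3)*(o - 1)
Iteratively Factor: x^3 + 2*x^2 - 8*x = (x)*(x^2 + 2*x - 8) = x*(x + 4)*(x - 2)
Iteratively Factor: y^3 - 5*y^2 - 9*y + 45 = (y - 3)*(y^2 - 2*y - 15) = (y - 3)*(y + 3)*(y - 5)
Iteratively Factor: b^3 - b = (b)*(b^2 - 1) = b*(b - 1)*(b + 1)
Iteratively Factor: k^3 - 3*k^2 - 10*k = (k + 2)*(k^2 - 5*k) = (k - 5)*(k + 2)*(k)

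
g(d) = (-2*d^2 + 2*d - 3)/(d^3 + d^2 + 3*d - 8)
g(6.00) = -0.24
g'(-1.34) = -0.25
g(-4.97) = 0.52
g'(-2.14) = -0.01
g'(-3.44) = 0.14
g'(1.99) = 0.75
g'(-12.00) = 0.02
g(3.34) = -0.37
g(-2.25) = 0.84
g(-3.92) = 0.64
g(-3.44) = 0.71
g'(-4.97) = 0.11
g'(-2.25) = 0.02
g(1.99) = -0.71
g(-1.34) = 0.73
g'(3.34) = 0.09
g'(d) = (2 - 4*d)/(d^3 + d^2 + 3*d - 8) + (-3*d^2 - 2*d - 3)*(-2*d^2 + 2*d - 3)/(d^3 + d^2 + 3*d - 8)^2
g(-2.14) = 0.84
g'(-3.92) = 0.14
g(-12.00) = 0.19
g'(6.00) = 0.03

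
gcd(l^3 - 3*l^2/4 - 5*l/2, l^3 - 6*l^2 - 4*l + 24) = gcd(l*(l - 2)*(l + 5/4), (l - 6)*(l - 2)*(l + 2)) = l - 2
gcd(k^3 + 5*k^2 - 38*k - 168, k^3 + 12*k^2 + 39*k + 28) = k^2 + 11*k + 28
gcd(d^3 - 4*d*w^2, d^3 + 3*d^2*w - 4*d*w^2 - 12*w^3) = -d^2 + 4*w^2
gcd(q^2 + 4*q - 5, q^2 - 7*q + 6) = q - 1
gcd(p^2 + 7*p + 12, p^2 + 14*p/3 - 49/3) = 1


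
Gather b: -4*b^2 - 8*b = -4*b^2 - 8*b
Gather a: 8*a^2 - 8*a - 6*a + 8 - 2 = 8*a^2 - 14*a + 6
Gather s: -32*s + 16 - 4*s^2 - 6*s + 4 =-4*s^2 - 38*s + 20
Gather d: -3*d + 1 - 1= -3*d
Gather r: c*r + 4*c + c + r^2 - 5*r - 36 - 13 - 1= 5*c + r^2 + r*(c - 5) - 50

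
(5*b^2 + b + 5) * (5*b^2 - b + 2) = 25*b^4 + 34*b^2 - 3*b + 10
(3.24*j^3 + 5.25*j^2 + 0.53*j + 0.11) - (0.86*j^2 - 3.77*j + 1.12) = 3.24*j^3 + 4.39*j^2 + 4.3*j - 1.01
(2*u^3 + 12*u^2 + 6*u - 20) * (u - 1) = 2*u^4 + 10*u^3 - 6*u^2 - 26*u + 20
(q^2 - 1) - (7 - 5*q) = q^2 + 5*q - 8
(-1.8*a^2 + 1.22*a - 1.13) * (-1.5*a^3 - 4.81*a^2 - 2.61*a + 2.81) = 2.7*a^5 + 6.828*a^4 + 0.5248*a^3 - 2.8069*a^2 + 6.3775*a - 3.1753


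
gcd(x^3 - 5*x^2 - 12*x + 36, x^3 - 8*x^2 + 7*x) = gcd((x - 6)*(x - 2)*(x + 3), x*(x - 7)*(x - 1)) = 1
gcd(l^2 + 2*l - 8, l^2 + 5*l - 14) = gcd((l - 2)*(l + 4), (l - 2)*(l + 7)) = l - 2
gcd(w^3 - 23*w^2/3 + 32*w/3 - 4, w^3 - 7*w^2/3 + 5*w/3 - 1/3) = w - 1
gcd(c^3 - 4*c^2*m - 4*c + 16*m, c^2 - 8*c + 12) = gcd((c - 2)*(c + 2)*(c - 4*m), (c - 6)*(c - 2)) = c - 2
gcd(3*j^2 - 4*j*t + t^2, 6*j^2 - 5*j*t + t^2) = -3*j + t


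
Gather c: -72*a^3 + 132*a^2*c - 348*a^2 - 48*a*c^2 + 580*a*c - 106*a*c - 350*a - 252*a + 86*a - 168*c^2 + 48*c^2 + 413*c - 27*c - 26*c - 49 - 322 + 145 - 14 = -72*a^3 - 348*a^2 - 516*a + c^2*(-48*a - 120) + c*(132*a^2 + 474*a + 360) - 240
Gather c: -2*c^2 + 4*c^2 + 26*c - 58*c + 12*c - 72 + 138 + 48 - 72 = 2*c^2 - 20*c + 42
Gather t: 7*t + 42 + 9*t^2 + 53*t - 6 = 9*t^2 + 60*t + 36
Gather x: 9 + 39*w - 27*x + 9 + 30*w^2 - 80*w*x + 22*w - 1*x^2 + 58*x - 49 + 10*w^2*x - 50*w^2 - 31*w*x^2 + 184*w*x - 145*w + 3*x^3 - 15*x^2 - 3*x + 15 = -20*w^2 - 84*w + 3*x^3 + x^2*(-31*w - 16) + x*(10*w^2 + 104*w + 28) - 16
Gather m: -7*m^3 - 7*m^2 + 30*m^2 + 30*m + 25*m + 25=-7*m^3 + 23*m^2 + 55*m + 25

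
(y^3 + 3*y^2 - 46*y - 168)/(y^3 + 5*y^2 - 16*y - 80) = (y^2 - y - 42)/(y^2 + y - 20)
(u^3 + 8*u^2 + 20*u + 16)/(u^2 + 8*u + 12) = (u^2 + 6*u + 8)/(u + 6)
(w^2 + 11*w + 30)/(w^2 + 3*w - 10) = (w + 6)/(w - 2)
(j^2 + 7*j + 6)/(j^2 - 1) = (j + 6)/(j - 1)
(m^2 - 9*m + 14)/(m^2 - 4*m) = (m^2 - 9*m + 14)/(m*(m - 4))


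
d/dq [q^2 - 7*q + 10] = 2*q - 7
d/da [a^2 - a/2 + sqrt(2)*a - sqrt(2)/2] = 2*a - 1/2 + sqrt(2)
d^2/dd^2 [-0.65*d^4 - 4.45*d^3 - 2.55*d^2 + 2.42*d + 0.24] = -7.8*d^2 - 26.7*d - 5.1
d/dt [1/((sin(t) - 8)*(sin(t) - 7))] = (15 - 2*sin(t))*cos(t)/((sin(t) - 8)^2*(sin(t) - 7)^2)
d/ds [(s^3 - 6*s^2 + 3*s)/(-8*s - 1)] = (-16*s^3 + 45*s^2 + 12*s - 3)/(64*s^2 + 16*s + 1)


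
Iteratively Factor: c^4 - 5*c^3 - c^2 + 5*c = (c)*(c^3 - 5*c^2 - c + 5) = c*(c - 5)*(c^2 - 1) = c*(c - 5)*(c - 1)*(c + 1)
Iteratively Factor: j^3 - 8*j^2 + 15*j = (j - 5)*(j^2 - 3*j) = (j - 5)*(j - 3)*(j)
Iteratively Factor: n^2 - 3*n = (n)*(n - 3)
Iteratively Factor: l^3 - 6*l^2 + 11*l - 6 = (l - 1)*(l^2 - 5*l + 6) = (l - 3)*(l - 1)*(l - 2)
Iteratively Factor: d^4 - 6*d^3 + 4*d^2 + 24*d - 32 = (d - 2)*(d^3 - 4*d^2 - 4*d + 16) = (d - 4)*(d - 2)*(d^2 - 4) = (d - 4)*(d - 2)*(d + 2)*(d - 2)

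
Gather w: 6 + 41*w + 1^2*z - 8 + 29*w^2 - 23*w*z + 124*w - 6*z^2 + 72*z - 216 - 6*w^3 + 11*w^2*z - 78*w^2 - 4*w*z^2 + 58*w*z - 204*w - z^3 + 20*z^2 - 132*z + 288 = -6*w^3 + w^2*(11*z - 49) + w*(-4*z^2 + 35*z - 39) - z^3 + 14*z^2 - 59*z + 70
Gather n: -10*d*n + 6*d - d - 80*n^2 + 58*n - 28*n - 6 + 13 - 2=5*d - 80*n^2 + n*(30 - 10*d) + 5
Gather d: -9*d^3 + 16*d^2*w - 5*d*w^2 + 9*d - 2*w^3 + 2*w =-9*d^3 + 16*d^2*w + d*(9 - 5*w^2) - 2*w^3 + 2*w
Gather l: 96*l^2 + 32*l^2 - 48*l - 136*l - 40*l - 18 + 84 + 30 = 128*l^2 - 224*l + 96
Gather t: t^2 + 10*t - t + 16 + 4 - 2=t^2 + 9*t + 18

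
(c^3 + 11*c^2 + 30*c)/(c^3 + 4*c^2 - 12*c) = (c + 5)/(c - 2)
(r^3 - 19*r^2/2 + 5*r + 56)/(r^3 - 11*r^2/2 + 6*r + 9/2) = (2*r^3 - 19*r^2 + 10*r + 112)/(2*r^3 - 11*r^2 + 12*r + 9)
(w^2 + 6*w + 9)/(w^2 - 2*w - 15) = (w + 3)/(w - 5)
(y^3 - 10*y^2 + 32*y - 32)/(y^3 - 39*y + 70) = (y^2 - 8*y + 16)/(y^2 + 2*y - 35)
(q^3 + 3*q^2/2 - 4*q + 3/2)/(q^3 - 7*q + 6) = (q - 1/2)/(q - 2)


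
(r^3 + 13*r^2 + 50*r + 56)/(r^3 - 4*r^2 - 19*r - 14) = (r^2 + 11*r + 28)/(r^2 - 6*r - 7)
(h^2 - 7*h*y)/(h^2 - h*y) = (h - 7*y)/(h - y)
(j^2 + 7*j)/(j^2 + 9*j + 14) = j/(j + 2)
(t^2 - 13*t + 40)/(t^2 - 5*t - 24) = (t - 5)/(t + 3)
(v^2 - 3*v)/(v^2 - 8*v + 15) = v/(v - 5)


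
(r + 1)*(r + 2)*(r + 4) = r^3 + 7*r^2 + 14*r + 8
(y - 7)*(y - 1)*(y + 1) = y^3 - 7*y^2 - y + 7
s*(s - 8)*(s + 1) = s^3 - 7*s^2 - 8*s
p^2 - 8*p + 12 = (p - 6)*(p - 2)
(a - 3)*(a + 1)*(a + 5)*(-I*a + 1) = -I*a^4 + a^3 - 3*I*a^3 + 3*a^2 + 13*I*a^2 - 13*a + 15*I*a - 15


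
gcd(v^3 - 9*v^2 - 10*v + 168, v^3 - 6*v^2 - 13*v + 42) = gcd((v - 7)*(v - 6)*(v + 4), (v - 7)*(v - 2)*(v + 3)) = v - 7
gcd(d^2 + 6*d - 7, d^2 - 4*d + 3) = d - 1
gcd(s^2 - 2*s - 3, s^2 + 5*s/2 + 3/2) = s + 1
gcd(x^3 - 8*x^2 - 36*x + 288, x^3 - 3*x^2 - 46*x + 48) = x^2 - 2*x - 48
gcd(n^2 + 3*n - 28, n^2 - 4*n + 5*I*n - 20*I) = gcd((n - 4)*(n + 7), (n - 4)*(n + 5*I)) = n - 4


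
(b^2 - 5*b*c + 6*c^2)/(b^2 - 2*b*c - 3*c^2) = (b - 2*c)/(b + c)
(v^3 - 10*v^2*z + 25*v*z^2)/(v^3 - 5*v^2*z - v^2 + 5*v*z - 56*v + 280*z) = v*(v - 5*z)/(v^2 - v - 56)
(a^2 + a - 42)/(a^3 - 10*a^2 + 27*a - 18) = (a + 7)/(a^2 - 4*a + 3)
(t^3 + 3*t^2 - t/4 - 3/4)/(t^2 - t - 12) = (t^2 - 1/4)/(t - 4)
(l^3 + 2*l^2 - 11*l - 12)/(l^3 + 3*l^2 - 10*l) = (l^3 + 2*l^2 - 11*l - 12)/(l*(l^2 + 3*l - 10))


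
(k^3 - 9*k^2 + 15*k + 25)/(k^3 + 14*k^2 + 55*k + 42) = (k^2 - 10*k + 25)/(k^2 + 13*k + 42)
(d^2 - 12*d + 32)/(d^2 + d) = (d^2 - 12*d + 32)/(d*(d + 1))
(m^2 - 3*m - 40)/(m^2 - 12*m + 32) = (m + 5)/(m - 4)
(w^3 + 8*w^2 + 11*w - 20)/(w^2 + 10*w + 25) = (w^2 + 3*w - 4)/(w + 5)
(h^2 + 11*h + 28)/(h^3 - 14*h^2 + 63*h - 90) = (h^2 + 11*h + 28)/(h^3 - 14*h^2 + 63*h - 90)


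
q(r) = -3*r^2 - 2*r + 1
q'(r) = -6*r - 2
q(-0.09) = 1.16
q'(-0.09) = -1.46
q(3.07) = -33.41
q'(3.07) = -20.42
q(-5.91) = -91.96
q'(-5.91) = 33.46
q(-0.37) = 1.33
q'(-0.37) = 0.22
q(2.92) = -30.42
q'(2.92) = -19.52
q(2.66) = -25.55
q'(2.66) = -17.96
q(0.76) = -2.25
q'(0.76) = -6.56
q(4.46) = -67.59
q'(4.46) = -28.76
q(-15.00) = -644.00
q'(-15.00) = 88.00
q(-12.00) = -407.00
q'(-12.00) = 70.00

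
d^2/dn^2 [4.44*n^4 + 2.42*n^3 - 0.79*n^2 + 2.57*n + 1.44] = 53.28*n^2 + 14.52*n - 1.58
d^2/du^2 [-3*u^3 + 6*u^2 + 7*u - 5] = 12 - 18*u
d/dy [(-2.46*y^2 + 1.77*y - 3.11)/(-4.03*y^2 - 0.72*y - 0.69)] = (8.9043*y^2 - 21.6718*y - 3.4605)/(16.2409*y^4 + 5.8032*y^3 + 6.0798*y^2 + 0.9936*y + 0.4761)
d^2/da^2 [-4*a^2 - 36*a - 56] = -8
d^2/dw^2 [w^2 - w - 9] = 2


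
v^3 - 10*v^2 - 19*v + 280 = (v - 8)*(v - 7)*(v + 5)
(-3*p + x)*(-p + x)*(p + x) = 3*p^3 - p^2*x - 3*p*x^2 + x^3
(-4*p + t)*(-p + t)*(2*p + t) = 8*p^3 - 6*p^2*t - 3*p*t^2 + t^3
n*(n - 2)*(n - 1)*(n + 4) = n^4 + n^3 - 10*n^2 + 8*n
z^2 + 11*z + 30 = (z + 5)*(z + 6)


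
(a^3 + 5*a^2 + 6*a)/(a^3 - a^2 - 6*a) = (a + 3)/(a - 3)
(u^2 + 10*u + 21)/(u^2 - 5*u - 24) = (u + 7)/(u - 8)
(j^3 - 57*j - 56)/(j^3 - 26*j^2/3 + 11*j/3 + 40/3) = 3*(j + 7)/(3*j - 5)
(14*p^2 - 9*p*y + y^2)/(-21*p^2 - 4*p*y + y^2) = (-2*p + y)/(3*p + y)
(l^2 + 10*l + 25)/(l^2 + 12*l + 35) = (l + 5)/(l + 7)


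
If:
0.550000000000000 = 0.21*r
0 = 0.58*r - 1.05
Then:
No Solution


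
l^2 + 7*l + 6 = (l + 1)*(l + 6)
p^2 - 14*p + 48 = (p - 8)*(p - 6)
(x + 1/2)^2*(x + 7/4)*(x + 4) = x^4 + 27*x^3/4 + 13*x^2 + 135*x/16 + 7/4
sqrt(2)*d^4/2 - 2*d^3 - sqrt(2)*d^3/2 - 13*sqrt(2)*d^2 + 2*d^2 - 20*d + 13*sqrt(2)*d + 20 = (d - 1)*(d - 5*sqrt(2))*(d + 2*sqrt(2))*(sqrt(2)*d/2 + 1)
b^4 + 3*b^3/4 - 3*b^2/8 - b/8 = b*(b - 1/2)*(b + 1/4)*(b + 1)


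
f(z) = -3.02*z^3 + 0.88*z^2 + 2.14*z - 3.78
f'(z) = -9.06*z^2 + 1.76*z + 2.14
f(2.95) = -67.34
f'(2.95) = -71.51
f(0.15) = -3.45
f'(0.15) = 2.20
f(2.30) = -30.95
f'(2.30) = -41.74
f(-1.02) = -1.84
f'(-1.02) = -9.08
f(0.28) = -3.18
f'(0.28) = 1.92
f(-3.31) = 108.30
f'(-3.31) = -102.95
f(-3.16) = 93.54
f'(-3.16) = -93.89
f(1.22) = -5.34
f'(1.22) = -9.20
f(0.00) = -3.78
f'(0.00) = 2.14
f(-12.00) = 5315.82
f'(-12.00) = -1323.62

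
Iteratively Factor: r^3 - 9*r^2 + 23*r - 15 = (r - 3)*(r^2 - 6*r + 5) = (r - 3)*(r - 1)*(r - 5)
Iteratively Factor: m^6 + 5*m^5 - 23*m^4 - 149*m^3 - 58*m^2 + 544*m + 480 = (m + 4)*(m^5 + m^4 - 27*m^3 - 41*m^2 + 106*m + 120) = (m - 5)*(m + 4)*(m^4 + 6*m^3 + 3*m^2 - 26*m - 24) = (m - 5)*(m + 4)^2*(m^3 + 2*m^2 - 5*m - 6) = (m - 5)*(m - 2)*(m + 4)^2*(m^2 + 4*m + 3) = (m - 5)*(m - 2)*(m + 3)*(m + 4)^2*(m + 1)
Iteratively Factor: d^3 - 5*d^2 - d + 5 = (d - 5)*(d^2 - 1) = (d - 5)*(d + 1)*(d - 1)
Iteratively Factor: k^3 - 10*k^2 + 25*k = (k)*(k^2 - 10*k + 25) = k*(k - 5)*(k - 5)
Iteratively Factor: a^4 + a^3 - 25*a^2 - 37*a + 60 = (a - 5)*(a^3 + 6*a^2 + 5*a - 12) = (a - 5)*(a + 4)*(a^2 + 2*a - 3) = (a - 5)*(a - 1)*(a + 4)*(a + 3)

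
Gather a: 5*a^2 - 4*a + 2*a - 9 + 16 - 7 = 5*a^2 - 2*a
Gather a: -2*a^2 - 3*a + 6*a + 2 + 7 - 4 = -2*a^2 + 3*a + 5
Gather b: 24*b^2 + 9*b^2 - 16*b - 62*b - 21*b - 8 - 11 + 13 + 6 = 33*b^2 - 99*b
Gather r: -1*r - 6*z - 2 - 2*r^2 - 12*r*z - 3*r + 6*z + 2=-2*r^2 + r*(-12*z - 4)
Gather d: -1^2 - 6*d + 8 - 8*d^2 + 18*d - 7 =-8*d^2 + 12*d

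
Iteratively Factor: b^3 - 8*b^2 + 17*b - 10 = (b - 1)*(b^2 - 7*b + 10) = (b - 5)*(b - 1)*(b - 2)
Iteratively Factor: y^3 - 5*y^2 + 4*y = (y)*(y^2 - 5*y + 4) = y*(y - 4)*(y - 1)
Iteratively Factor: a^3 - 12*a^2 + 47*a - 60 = (a - 3)*(a^2 - 9*a + 20) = (a - 5)*(a - 3)*(a - 4)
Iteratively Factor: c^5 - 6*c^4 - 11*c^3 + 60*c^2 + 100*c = (c + 2)*(c^4 - 8*c^3 + 5*c^2 + 50*c) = (c - 5)*(c + 2)*(c^3 - 3*c^2 - 10*c) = c*(c - 5)*(c + 2)*(c^2 - 3*c - 10) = c*(c - 5)*(c + 2)^2*(c - 5)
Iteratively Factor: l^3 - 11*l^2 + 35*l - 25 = (l - 5)*(l^2 - 6*l + 5) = (l - 5)*(l - 1)*(l - 5)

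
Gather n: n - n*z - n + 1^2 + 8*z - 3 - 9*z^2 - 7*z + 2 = -n*z - 9*z^2 + z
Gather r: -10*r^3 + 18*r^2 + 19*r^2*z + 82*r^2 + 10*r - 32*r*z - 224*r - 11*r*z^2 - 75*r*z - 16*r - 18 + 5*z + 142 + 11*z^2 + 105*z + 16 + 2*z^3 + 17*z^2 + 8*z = -10*r^3 + r^2*(19*z + 100) + r*(-11*z^2 - 107*z - 230) + 2*z^3 + 28*z^2 + 118*z + 140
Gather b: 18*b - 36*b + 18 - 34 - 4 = -18*b - 20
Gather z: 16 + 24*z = 24*z + 16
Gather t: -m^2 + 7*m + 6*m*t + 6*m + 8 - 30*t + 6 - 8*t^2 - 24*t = -m^2 + 13*m - 8*t^2 + t*(6*m - 54) + 14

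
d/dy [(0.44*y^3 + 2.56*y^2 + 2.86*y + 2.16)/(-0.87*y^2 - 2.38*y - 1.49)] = (-0.3828*y^4 - 2.0944*y^3 - 5.5714*y^2 - 3.8704*y + 0.8794)/(0.7569*y^4 + 4.1412*y^3 + 8.257*y^2 + 7.0924*y + 2.2201)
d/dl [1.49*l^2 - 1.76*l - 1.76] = 2.98*l - 1.76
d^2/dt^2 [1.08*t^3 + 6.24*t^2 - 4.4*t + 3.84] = 6.48*t + 12.48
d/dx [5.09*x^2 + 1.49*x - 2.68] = 10.18*x + 1.49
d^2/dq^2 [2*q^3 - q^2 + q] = 12*q - 2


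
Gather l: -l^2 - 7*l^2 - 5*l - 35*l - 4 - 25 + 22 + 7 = -8*l^2 - 40*l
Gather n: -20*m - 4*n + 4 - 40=-20*m - 4*n - 36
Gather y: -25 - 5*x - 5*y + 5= -5*x - 5*y - 20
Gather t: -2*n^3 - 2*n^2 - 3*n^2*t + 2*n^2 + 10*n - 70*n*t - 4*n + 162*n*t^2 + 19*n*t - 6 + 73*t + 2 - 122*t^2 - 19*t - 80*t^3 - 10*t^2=-2*n^3 + 6*n - 80*t^3 + t^2*(162*n - 132) + t*(-3*n^2 - 51*n + 54) - 4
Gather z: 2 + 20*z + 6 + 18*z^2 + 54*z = 18*z^2 + 74*z + 8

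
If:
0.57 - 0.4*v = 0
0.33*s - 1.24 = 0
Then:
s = 3.76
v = 1.42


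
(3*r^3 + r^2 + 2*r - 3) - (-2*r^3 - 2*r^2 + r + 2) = 5*r^3 + 3*r^2 + r - 5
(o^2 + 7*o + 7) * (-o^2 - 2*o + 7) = -o^4 - 9*o^3 - 14*o^2 + 35*o + 49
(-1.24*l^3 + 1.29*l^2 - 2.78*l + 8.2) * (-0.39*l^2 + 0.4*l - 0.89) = 0.4836*l^5 - 0.9991*l^4 + 2.7038*l^3 - 5.4581*l^2 + 5.7542*l - 7.298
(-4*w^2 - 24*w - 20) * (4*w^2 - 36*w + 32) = -16*w^4 + 48*w^3 + 656*w^2 - 48*w - 640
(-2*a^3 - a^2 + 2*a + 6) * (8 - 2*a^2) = 4*a^5 + 2*a^4 - 20*a^3 - 20*a^2 + 16*a + 48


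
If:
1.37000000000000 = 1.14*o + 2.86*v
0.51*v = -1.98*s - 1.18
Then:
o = 1.20175438596491 - 2.50877192982456*v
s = -0.257575757575758*v - 0.595959595959596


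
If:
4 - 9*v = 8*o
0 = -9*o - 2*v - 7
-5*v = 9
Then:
No Solution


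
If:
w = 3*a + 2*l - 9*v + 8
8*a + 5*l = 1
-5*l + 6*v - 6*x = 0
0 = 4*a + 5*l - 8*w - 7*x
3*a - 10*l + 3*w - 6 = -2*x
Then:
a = 1059/2152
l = -158/269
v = 8791/8070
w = -16167/10760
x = 4247/2690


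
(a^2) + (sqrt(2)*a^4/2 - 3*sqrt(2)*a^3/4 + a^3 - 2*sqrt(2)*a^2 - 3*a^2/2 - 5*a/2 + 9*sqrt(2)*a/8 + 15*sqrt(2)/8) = sqrt(2)*a^4/2 - 3*sqrt(2)*a^3/4 + a^3 - 2*sqrt(2)*a^2 - a^2/2 - 5*a/2 + 9*sqrt(2)*a/8 + 15*sqrt(2)/8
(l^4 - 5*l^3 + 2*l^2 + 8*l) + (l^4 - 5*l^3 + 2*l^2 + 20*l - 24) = 2*l^4 - 10*l^3 + 4*l^2 + 28*l - 24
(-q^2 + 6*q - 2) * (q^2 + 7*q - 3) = -q^4 - q^3 + 43*q^2 - 32*q + 6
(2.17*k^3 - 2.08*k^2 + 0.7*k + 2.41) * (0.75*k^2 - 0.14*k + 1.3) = 1.6275*k^5 - 1.8638*k^4 + 3.6372*k^3 - 0.9945*k^2 + 0.5726*k + 3.133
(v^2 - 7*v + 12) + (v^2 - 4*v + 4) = 2*v^2 - 11*v + 16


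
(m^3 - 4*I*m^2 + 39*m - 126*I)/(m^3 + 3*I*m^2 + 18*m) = (m - 7*I)/m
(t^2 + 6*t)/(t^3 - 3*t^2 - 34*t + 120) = t/(t^2 - 9*t + 20)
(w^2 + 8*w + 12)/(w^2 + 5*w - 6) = (w + 2)/(w - 1)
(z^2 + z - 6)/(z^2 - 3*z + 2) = (z + 3)/(z - 1)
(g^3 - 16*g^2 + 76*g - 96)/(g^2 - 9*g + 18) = (g^2 - 10*g + 16)/(g - 3)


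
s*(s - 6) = s^2 - 6*s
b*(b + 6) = b^2 + 6*b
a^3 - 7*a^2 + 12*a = a*(a - 4)*(a - 3)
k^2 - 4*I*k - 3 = (k - 3*I)*(k - I)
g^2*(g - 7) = g^3 - 7*g^2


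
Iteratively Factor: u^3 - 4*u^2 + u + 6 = (u - 2)*(u^2 - 2*u - 3) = (u - 2)*(u + 1)*(u - 3)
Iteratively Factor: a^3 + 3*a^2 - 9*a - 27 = (a + 3)*(a^2 - 9) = (a + 3)^2*(a - 3)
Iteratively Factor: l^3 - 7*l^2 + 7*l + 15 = (l - 5)*(l^2 - 2*l - 3) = (l - 5)*(l - 3)*(l + 1)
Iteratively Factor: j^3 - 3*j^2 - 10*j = (j)*(j^2 - 3*j - 10) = j*(j + 2)*(j - 5)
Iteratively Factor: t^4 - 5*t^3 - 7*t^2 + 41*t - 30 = (t + 3)*(t^3 - 8*t^2 + 17*t - 10) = (t - 2)*(t + 3)*(t^2 - 6*t + 5) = (t - 5)*(t - 2)*(t + 3)*(t - 1)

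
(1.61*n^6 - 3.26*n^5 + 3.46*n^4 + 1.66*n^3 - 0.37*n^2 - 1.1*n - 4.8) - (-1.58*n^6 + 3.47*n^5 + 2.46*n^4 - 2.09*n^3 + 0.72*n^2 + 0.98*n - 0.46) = 3.19*n^6 - 6.73*n^5 + 1.0*n^4 + 3.75*n^3 - 1.09*n^2 - 2.08*n - 4.34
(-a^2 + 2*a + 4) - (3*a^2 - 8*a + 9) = -4*a^2 + 10*a - 5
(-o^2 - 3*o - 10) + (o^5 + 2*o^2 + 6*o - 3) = o^5 + o^2 + 3*o - 13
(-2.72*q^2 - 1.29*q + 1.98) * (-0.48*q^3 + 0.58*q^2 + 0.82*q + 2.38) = 1.3056*q^5 - 0.9584*q^4 - 3.929*q^3 - 6.383*q^2 - 1.4466*q + 4.7124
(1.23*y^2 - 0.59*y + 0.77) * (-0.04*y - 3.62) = -0.0492*y^3 - 4.429*y^2 + 2.105*y - 2.7874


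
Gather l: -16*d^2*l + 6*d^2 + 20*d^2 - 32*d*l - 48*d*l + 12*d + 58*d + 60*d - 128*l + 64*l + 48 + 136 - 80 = 26*d^2 + 130*d + l*(-16*d^2 - 80*d - 64) + 104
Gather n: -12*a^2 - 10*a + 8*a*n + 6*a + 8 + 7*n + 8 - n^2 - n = -12*a^2 - 4*a - n^2 + n*(8*a + 6) + 16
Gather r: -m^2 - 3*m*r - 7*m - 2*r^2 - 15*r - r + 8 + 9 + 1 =-m^2 - 7*m - 2*r^2 + r*(-3*m - 16) + 18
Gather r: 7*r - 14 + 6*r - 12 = 13*r - 26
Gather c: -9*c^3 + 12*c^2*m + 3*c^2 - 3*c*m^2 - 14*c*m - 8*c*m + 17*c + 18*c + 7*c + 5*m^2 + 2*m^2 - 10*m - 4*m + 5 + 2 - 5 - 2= -9*c^3 + c^2*(12*m + 3) + c*(-3*m^2 - 22*m + 42) + 7*m^2 - 14*m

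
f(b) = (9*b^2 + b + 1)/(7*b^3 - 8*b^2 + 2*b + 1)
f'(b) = (18*b + 1)/(7*b^3 - 8*b^2 + 2*b + 1) + (-21*b^2 + 16*b - 2)*(9*b^2 + b + 1)/(7*b^3 - 8*b^2 + 2*b + 1)^2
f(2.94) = 0.71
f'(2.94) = -0.37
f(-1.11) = -0.53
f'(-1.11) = -0.26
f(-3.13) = -0.29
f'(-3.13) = -0.06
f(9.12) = 0.16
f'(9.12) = -0.02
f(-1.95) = -0.39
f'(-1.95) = -0.12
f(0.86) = 6.78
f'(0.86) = -7.25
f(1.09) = 4.66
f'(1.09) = -8.66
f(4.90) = 0.35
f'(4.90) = -0.09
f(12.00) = 0.12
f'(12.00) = -0.01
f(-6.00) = -0.18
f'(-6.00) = -0.02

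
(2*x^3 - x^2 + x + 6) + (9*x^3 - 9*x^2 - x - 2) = 11*x^3 - 10*x^2 + 4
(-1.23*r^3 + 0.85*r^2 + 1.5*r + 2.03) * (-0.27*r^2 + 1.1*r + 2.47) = 0.3321*r^5 - 1.5825*r^4 - 2.5081*r^3 + 3.2014*r^2 + 5.938*r + 5.0141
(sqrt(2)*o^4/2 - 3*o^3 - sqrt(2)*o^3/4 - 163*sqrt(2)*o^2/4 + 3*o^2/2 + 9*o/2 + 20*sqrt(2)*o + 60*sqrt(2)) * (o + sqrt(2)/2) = sqrt(2)*o^5/2 - 5*o^4/2 - sqrt(2)*o^4/4 - 169*sqrt(2)*o^3/4 + 5*o^3/4 - 145*o^2/4 + 83*sqrt(2)*o^2/4 + 20*o + 249*sqrt(2)*o/4 + 60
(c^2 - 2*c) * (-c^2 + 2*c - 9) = -c^4 + 4*c^3 - 13*c^2 + 18*c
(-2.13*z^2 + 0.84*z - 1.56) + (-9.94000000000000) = -2.13*z^2 + 0.84*z - 11.5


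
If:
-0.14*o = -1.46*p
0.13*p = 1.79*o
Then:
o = 0.00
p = 0.00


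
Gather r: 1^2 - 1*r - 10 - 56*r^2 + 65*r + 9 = -56*r^2 + 64*r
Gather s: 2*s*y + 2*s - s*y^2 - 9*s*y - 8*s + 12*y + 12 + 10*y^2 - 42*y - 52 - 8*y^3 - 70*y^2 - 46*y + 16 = s*(-y^2 - 7*y - 6) - 8*y^3 - 60*y^2 - 76*y - 24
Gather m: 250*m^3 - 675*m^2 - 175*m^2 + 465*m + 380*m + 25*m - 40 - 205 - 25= 250*m^3 - 850*m^2 + 870*m - 270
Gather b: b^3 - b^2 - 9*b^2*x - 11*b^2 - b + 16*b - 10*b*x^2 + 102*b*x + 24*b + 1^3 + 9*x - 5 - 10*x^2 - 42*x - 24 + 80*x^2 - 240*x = b^3 + b^2*(-9*x - 12) + b*(-10*x^2 + 102*x + 39) + 70*x^2 - 273*x - 28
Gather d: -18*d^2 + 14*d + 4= -18*d^2 + 14*d + 4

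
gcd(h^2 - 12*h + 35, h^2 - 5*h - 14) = h - 7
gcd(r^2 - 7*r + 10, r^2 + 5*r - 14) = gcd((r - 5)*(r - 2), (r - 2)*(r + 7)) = r - 2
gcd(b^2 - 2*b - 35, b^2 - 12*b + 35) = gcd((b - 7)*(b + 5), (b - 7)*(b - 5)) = b - 7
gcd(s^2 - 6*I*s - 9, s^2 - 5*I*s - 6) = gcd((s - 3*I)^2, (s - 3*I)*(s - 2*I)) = s - 3*I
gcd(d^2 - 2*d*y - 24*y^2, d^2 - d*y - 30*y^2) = -d + 6*y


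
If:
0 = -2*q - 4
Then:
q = -2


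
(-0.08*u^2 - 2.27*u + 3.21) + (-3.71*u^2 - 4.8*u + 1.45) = -3.79*u^2 - 7.07*u + 4.66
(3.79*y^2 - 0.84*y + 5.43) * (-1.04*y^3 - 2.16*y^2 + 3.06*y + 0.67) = -3.9416*y^5 - 7.3128*y^4 + 7.7646*y^3 - 11.7599*y^2 + 16.053*y + 3.6381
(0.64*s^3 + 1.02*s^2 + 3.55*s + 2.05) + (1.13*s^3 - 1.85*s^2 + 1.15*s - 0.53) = 1.77*s^3 - 0.83*s^2 + 4.7*s + 1.52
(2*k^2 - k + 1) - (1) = 2*k^2 - k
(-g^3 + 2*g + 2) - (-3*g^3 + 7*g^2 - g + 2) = 2*g^3 - 7*g^2 + 3*g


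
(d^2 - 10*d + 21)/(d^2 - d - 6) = (d - 7)/(d + 2)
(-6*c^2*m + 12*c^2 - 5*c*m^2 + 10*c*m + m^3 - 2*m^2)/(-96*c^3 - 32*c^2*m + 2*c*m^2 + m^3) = (c*m - 2*c + m^2 - 2*m)/(16*c^2 + 8*c*m + m^2)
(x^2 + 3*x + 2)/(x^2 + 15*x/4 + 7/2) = 4*(x + 1)/(4*x + 7)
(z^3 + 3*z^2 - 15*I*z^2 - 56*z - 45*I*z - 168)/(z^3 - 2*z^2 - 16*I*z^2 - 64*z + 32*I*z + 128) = (z^2 + z*(3 - 7*I) - 21*I)/(z^2 + z*(-2 - 8*I) + 16*I)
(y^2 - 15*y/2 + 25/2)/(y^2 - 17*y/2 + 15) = (y - 5)/(y - 6)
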